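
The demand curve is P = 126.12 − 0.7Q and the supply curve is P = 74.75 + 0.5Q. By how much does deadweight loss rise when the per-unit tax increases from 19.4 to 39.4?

490

Competitive equilibrium: 126.12 − 0.7Q = 74.75 + 0.5Q → Q* = 42.8083, P* = 96.1542.
For a per-unit tax t: ΔQ = t/1.2, so DWL = ½·t·(t/1.2) = t²/2.4.
At t = 19.4: DWL = 156.817. At t = 39.4: DWL = 646.817.
Increase = 646.817 − 156.817 = 490.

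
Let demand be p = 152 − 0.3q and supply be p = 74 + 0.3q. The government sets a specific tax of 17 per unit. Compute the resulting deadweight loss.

240.83

Competitive equilibrium: 152 − 0.3q = 74 + 0.3q → q* = 130, p* = 113.
With the tax, the buyer price exceeds the seller price by 17: (152 − 0.3q) − (74 + 0.3q) = 17 → q' = 101.6667.
Δq = 130 − 101.6667 = 28.3333; the wedge equals the tax, 17.
Deadweight loss = ½ × 28.3333 × 17 = 240.83.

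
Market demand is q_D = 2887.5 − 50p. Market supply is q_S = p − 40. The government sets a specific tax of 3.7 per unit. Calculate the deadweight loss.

In inverse form: demand p = 57.75 − 0.02q, supply p = 40 + q.
Competitive equilibrium: 57.75 − 0.02q = 40 + q → q* = 17.402, p* = 57.402.
With the tax, the buyer price exceeds the seller price by 3.7: (57.75 − 0.02q) − (40 + q) = 3.7 → q' = 13.7745.
Δq = 17.402 − 13.7745 = 3.6275; the wedge equals the tax, 3.7.
DWL = ½ × 3.6275 × 3.7 = 6.71.

6.71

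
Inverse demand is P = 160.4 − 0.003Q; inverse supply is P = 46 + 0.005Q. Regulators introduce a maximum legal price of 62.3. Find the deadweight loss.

Competitive equilibrium: 160.4 − 0.003Q = 46 + 0.005Q → Q* = 14300, P* = 117.5.
At the ceiling P = 62.3, quantity supplied = (62.3 − 46)/0.005 = 3260.
Willingness to pay at Q' = 3260: 160.4 − 0.003·3260 = 150.62.
ΔQ = 14300 − 3260 = 11040; wedge = 150.62 − 62.3 = 88.32.
Welfare loss = ½ × 11040 × 88.32 = 487526.40.

487526.40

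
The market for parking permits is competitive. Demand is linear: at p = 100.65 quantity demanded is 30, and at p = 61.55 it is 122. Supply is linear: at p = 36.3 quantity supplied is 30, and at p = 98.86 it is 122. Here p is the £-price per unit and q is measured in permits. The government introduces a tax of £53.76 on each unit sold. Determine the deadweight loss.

Demand slope = (61.55 − 100.65)/(122 − 30) = −0.425, so p = 113.4 − 0.425q.
Supply slope = (98.86 − 36.3)/(122 − 30) = 0.68, so p = 15.9 + 0.68q.
Competitive equilibrium: 113.4 − 0.425q = 15.9 + 0.68q → q* = 88.23529, p* = 75.9.
With the tax, the buyer price exceeds the seller price by 53.76: (113.4 − 0.425q) − (15.9 + 0.68q) = 53.76 → q' = 39.58371.
Δq = 88.23529 − 39.58371 = 48.65158; the wedge equals the tax, 53.76.
DWL = ½ × 48.65158 × 53.76 = £1307.75.

£1307.75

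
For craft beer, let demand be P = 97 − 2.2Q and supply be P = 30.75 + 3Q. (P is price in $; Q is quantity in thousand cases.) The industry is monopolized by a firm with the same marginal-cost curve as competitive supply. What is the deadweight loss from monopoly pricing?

Competitive equilibrium: 97 − 2.2Q = 30.75 + 3Q → Q* = 12.7404, P* = 68.9712.
Marginal revenue: MR = 97 − 4.4Q. Set MR = MC: 97 − 4.4Q = 30.75 + 3Q → Q_m = 8.9527.
Price P_m = 97 − 2.2·8.9527 = 77.3041; MC(Q_m) = 30.75 + 3·8.9527 = 57.6081.
Competitive Q* = 12.7404, so ΔQ = 3.7877; wedge = 77.3041 − 57.6081 = 19.696.
DWL = ½ × 3.7877 × 19.696 = $37.30 thousand.

$37.30 thousand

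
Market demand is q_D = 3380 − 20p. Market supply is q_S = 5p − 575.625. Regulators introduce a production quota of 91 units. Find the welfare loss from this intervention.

1937.53

In inverse form: demand p = 169 − 0.05q, supply p = 115.125 + 0.2q.
Competitive equilibrium: 169 − 0.05q = 115.125 + 0.2q → q* = 215.5, p* = 158.225.
At q = 91: demand price = 169 − 0.05·91 = 164.45; supply price = 115.125 + 0.2·91 = 133.325.
Δq = 215.5 − 91 = 124.5; wedge = 164.45 − 133.325 = 31.125.
Deadweight loss = ½ × 124.5 × 31.125 = 1937.53.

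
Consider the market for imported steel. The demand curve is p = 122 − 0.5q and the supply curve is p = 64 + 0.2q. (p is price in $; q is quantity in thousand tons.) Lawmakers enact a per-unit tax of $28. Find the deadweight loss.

Competitive equilibrium: 122 − 0.5q = 64 + 0.2q → q* = 82.8571, p* = 80.5714.
With the tax, the buyer price exceeds the seller price by 28: (122 − 0.5q) − (64 + 0.2q) = 28 → q' = 42.8571.
Δq = 82.8571 − 42.8571 = 40; the wedge equals the tax, 28.
Deadweight loss = ½ × 40 × 28 = $560 thousand.

$560 thousand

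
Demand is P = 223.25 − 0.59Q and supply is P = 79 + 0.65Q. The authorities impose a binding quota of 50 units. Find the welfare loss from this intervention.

2727.85

Competitive equilibrium: 223.25 − 0.59Q = 79 + 0.65Q → Q* = 116.3306, P* = 154.6149.
At Q = 50: demand price = 223.25 − 0.59·50 = 193.75; supply price = 79 + 0.65·50 = 111.5.
ΔQ = 116.3306 − 50 = 66.3306; wedge = 193.75 − 111.5 = 82.25.
Deadweight loss = ½ × 66.3306 × 82.25 = 2727.85.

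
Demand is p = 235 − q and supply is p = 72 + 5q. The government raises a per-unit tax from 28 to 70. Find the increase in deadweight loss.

343

Competitive equilibrium: 235 − q = 72 + 5q → q* = 27.1667, p* = 207.8333.
For a per-unit tax t: Δq = t/6, so DWL = ½·t·(t/6) = t²/12.
At t = 28: DWL = 65.333. At t = 70: DWL = 408.333.
Increase = 408.333 − 65.333 = 343.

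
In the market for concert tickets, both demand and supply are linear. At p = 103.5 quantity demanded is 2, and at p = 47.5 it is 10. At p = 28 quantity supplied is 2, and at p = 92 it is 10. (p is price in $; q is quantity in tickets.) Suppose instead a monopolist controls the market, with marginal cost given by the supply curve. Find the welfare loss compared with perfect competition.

$37.56

Demand slope = (47.5 − 103.5)/(10 − 2) = −7, so p = 117.5 − 7q.
Supply slope = (92 − 28)/(10 − 2) = 8, so p = 12 + 8q.
Competitive equilibrium: 117.5 − 7q = 12 + 8q → q* = 7.0333, p* = 68.2667.
Marginal revenue: MR = 117.5 − 14q. Set MR = MC: 117.5 − 14q = 12 + 8q → q_m = 4.7955.
Price p_m = 117.5 − 7·4.7955 = 83.9315; MC(q_m) = 12 + 8·4.7955 = 50.364.
Competitive q* = 7.0333, so Δq = 2.2378; wedge = 83.9315 − 50.364 = 33.5675.
The triangle = ½ × 2.2378 × 33.5675 = $37.56.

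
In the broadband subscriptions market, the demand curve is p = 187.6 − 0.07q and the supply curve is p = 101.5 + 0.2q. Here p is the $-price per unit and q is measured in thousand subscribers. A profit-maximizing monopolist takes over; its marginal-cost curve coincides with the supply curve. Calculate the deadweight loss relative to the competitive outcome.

Competitive equilibrium: 187.6 − 0.07q = 101.5 + 0.2q → q* = 318.8889, p* = 165.2778.
Marginal revenue: MR = 187.6 − 0.14q. Set MR = MC: 187.6 − 0.14q = 101.5 + 0.2q → q_m = 253.2353.
Price p_m = 187.6 − 0.07·253.2353 = 169.8735; MC(q_m) = 101.5 + 0.2·253.2353 = 152.1471.
Competitive q* = 318.8889, so Δq = 65.6536; wedge = 169.8735 − 152.1471 = 17.7264.
Deadweight loss = ½ × 65.6536 × 17.7264 = $581.90 thousand.

$581.90 thousand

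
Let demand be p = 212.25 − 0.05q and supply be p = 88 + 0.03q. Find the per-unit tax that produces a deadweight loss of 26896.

Competitive equilibrium: 212.25 − 0.05q = 88 + 0.03q → q* = 1553.125, p* = 134.5938.
A tax t gives Δq = t/0.08 and wedge t, so DWL = t²/0.16.
t²/0.16 = 26896 → t² = 4303.36 → t = 65.6.

65.6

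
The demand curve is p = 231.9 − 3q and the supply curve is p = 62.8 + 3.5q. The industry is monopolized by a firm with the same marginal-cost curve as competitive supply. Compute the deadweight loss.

Competitive equilibrium: 231.9 − 3q = 62.8 + 3.5q → q* = 26.0154, p* = 153.8538.
Marginal revenue: MR = 231.9 − 6q. Set MR = MC: 231.9 − 6q = 62.8 + 3.5q → q_m = 17.8.
Price p_m = 231.9 − 3·17.8 = 178.5; MC(q_m) = 62.8 + 3.5·17.8 = 125.1.
Competitive q* = 26.0154, so Δq = 8.2154; wedge = 178.5 − 125.1 = 53.4.
Welfare loss = ½ × 8.2154 × 53.4 = 219.35.

219.35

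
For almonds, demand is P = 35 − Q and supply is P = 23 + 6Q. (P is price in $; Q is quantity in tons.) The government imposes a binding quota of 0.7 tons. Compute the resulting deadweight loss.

$3.60

Competitive equilibrium: 35 − Q = 23 + 6Q → Q* = 1.7143, P* = 33.2857.
At Q = 0.7: demand price = 35 − 1·0.7 = 34.3; supply price = 23 + 6·0.7 = 27.2.
ΔQ = 1.7143 − 0.7 = 1.0143; wedge = 34.3 − 27.2 = 7.1.
The triangle = ½ × 1.0143 × 7.1 = $3.60.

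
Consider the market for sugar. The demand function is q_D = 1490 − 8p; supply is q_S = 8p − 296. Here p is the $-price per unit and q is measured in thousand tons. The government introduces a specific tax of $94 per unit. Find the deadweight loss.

$17672 thousand

In inverse form: demand p = 186.25 − 0.125q, supply p = 37 + 0.125q.
Competitive equilibrium: 186.25 − 0.125q = 37 + 0.125q → q* = 597, p* = 111.625.
With the tax, the buyer price exceeds the seller price by 94: (186.25 − 0.125q) − (37 + 0.125q) = 94 → q' = 221.
Δq = 597 − 221 = 376; the wedge equals the tax, 94.
DWL = ½ × 376 × 94 = $17672 thousand.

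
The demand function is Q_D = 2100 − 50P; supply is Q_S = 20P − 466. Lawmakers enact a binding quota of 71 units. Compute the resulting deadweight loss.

1346.52

In inverse form: demand P = 42 − 0.02Q, supply P = 23.3 + 0.05Q.
Competitive equilibrium: 42 − 0.02Q = 23.3 + 0.05Q → Q* = 267.1429, P* = 36.6571.
At Q = 71: demand price = 42 − 0.02·71 = 40.58; supply price = 23.3 + 0.05·71 = 26.85.
ΔQ = 267.1429 − 71 = 196.1429; wedge = 40.58 − 26.85 = 13.73.
The triangle = ½ × 196.1429 × 13.73 = 1346.52.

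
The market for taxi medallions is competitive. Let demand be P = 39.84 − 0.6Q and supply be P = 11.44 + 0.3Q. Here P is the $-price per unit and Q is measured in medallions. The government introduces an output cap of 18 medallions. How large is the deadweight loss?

$82.69

Competitive equilibrium: 39.84 − 0.6Q = 11.44 + 0.3Q → Q* = 31.5556, P* = 20.9067.
At Q = 18: demand price = 39.84 − 0.6·18 = 29.04; supply price = 11.44 + 0.3·18 = 16.84.
ΔQ = 31.5556 − 18 = 13.5556; wedge = 29.04 − 16.84 = 12.2.
The triangle = ½ × 13.5556 × 12.2 = $82.69.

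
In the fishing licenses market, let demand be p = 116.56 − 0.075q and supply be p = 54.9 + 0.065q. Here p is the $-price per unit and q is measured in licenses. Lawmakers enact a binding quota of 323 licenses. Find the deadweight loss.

Competitive equilibrium: 116.56 − 0.075q = 54.9 + 0.065q → q* = 440.4286, p* = 83.5279.
At q = 323: demand price = 116.56 − 0.075·323 = 92.335; supply price = 54.9 + 0.065·323 = 75.895.
Δq = 440.4286 − 323 = 117.4286; wedge = 92.335 − 75.895 = 16.44.
Deadweight loss = ½ × 117.4286 × 16.44 = $965.26.

$965.26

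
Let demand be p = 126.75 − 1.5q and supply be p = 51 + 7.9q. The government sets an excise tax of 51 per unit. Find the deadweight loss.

138.35

Competitive equilibrium: 126.75 − 1.5q = 51 + 7.9q → q* = 8.0585, p* = 114.6622.
With the tax, the buyer price exceeds the seller price by 51: (126.75 − 1.5q) − (51 + 7.9q) = 51 → q' = 2.633.
Δq = 8.0585 − 2.633 = 5.4255; the wedge equals the tax, 51.
DWL = ½ × 5.4255 × 51 = 138.35.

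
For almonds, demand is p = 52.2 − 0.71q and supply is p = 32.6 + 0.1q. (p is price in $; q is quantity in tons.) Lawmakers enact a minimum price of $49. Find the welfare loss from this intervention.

Competitive equilibrium: 52.2 − 0.71q = 32.6 + 0.1q → q* = 24.1975, p* = 35.0198.
At the floor p = 49, quantity demanded = (52.2 − 49)/0.71 = 4.507.
Sellers' marginal cost at q' = 4.507: 32.6 + 0.1·4.507 = 33.0507.
Δq = 24.1975 − 4.507 = 19.6905; wedge = 49 − 33.0507 = 15.9493.
Deadweight loss = ½ × 19.6905 × 15.9493 = $157.02.

$157.02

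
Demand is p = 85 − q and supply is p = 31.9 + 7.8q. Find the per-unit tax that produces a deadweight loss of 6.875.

11

Competitive equilibrium: 85 − q = 31.9 + 7.8q → q* = 6.0341, p* = 78.9659.
A tax t gives Δq = t/8.8 and wedge t, so DWL = t²/17.6.
t²/17.6 = 6.875 → t² = 121 → t = 11.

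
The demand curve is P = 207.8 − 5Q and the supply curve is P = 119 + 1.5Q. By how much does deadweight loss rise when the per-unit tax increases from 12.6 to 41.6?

Competitive equilibrium: 207.8 − 5Q = 119 + 1.5Q → Q* = 13.6615, P* = 139.4923.
For a per-unit tax t: ΔQ = t/6.5, so DWL = ½·t·(t/6.5) = t²/13.
At t = 12.6: DWL = 12.212. At t = 41.6: DWL = 133.12.
Increase = 133.12 − 12.212 = 120.91.

120.91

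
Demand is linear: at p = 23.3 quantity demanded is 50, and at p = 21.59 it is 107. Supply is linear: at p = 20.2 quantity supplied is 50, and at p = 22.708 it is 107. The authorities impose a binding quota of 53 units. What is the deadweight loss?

55.97

Demand slope = (21.59 − 23.3)/(107 − 50) = −0.03, so p = 24.8 − 0.03q.
Supply slope = (22.708 − 20.2)/(107 − 50) = 0.044, so p = 18 + 0.044q.
Competitive equilibrium: 24.8 − 0.03q = 18 + 0.044q → q* = 91.8919, p* = 22.0432.
At q = 53: demand price = 24.8 − 0.03·53 = 23.21; supply price = 18 + 0.044·53 = 20.332.
Δq = 91.8919 − 53 = 38.8919; wedge = 23.21 − 20.332 = 2.878.
The triangle = ½ × 38.8919 × 2.878 = 55.97.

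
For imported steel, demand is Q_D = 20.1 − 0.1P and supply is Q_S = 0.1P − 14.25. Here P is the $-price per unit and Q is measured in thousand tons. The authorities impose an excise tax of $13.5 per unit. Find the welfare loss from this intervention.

$4.56 thousand

In inverse form: demand P = 201 − 10Q, supply P = 142.5 + 10Q.
Competitive equilibrium: 201 − 10Q = 142.5 + 10Q → Q* = 2.925, P* = 171.75.
With the tax, the buyer price exceeds the seller price by 13.5: (201 − 10Q) − (142.5 + 10Q) = 13.5 → Q' = 2.25.
ΔQ = 2.925 − 2.25 = 0.675; the wedge equals the tax, 13.5.
Deadweight loss = ½ × 0.675 × 13.5 = $4.56 thousand.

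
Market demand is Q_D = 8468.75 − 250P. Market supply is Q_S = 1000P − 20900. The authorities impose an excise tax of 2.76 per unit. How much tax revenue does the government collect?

5638.68

In inverse form: demand P = 33.875 − 0.004Q, supply P = 20.9 + 0.001Q.
Competitive equilibrium: 33.875 − 0.004Q = 20.9 + 0.001Q → Q* = 2595, P* = 23.495.
With the tax, the buyer price exceeds the seller price by 2.76: (33.875 − 0.004Q) − (20.9 + 0.001Q) = 2.76 → Q' = 2043.
Tax revenue = 2.76 × 2043 = 5638.68.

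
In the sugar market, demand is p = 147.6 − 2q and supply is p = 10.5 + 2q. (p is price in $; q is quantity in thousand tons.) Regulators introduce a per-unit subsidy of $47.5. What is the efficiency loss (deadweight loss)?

Competitive equilibrium: 147.6 − 2q = 10.5 + 2q → q* = 34.275, p* = 79.05.
The subsidy lowers effective supply by 47.5: p = 2q − 37.
New quantity: 147.6 − 2q = 2q − 37 → q' = 46.15.
Overproduction Δq = 46.15 − 34.275 = 11.875; wedge = subsidy = 47.5.
The triangle = ½ × 11.875 × 47.5 = $282.03 thousand.

$282.03 thousand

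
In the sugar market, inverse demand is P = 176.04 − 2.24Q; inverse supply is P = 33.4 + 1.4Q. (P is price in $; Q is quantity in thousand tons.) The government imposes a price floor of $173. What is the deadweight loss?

$2604.57 thousand

Competitive equilibrium: 176.04 − 2.24Q = 33.4 + 1.4Q → Q* = 39.18681, P* = 88.26154.
At the floor P = 173, quantity demanded = (176.04 − 173)/2.24 = 1.35714.
Sellers' marginal cost at Q' = 1.35714: 33.4 + 1.4·1.35714 = 35.3.
ΔQ = 39.18681 − 1.35714 = 37.82967; wedge = 173 − 35.3 = 137.7.
Deadweight loss = ½ × 37.82967 × 137.7 = $2604.57 thousand.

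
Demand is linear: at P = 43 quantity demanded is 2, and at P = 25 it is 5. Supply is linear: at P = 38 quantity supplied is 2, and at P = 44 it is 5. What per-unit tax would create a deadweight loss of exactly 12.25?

Demand slope = (25 − 43)/(5 − 2) = −6, so P = 55 − 6Q.
Supply slope = (44 − 38)/(5 − 2) = 2, so P = 34 + 2Q.
Competitive equilibrium: 55 − 6Q = 34 + 2Q → Q* = 2.625, P* = 39.25.
A tax t gives ΔQ = t/8 and wedge t, so DWL = t²/16.
t²/16 = 12.25 → t² = 196 → t = 14.

14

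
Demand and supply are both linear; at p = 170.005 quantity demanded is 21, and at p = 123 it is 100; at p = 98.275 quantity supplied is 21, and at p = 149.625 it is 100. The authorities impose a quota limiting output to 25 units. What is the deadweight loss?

Demand slope = (123 − 170.005)/(100 − 21) = −0.595, so p = 182.5 − 0.595q.
Supply slope = (149.625 − 98.275)/(100 − 21) = 0.65, so p = 84.625 + 0.65q.
Competitive equilibrium: 182.5 − 0.595q = 84.625 + 0.65q → q* = 78.6145, p* = 135.7244.
At q = 25: demand price = 182.5 − 0.595·25 = 167.625; supply price = 84.625 + 0.65·25 = 100.875.
Δq = 78.6145 − 25 = 53.6145; wedge = 167.625 − 100.875 = 66.75.
Welfare loss = ½ × 53.6145 × 66.75 = 1789.38.

1789.38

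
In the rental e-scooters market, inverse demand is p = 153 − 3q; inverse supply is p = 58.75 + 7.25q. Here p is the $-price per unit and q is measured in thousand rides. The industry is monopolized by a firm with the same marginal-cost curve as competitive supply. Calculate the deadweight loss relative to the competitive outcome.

Competitive equilibrium: 153 − 3q = 58.75 + 7.25q → q* = 9.1951, p* = 125.4146.
Marginal revenue: MR = 153 − 6q. Set MR = MC: 153 − 6q = 58.75 + 7.25q → q_m = 7.1132.
Price p_m = 153 − 3·7.1132 = 131.6604; MC(q_m) = 58.75 + 7.25·7.1132 = 110.3207.
Competitive q* = 9.1951, so Δq = 2.0819; wedge = 131.6604 − 110.3207 = 21.3397.
Welfare loss = ½ × 2.0819 × 21.3397 = $22.21 thousand.

$22.21 thousand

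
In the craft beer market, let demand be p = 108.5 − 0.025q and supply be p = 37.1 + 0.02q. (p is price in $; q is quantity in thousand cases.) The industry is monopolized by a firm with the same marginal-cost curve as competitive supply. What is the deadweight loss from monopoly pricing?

Competitive equilibrium: 108.5 − 0.025q = 37.1 + 0.02q → q* = 1586.6667, p* = 68.8333.
Marginal revenue: MR = 108.5 − 0.05q. Set MR = MC: 108.5 − 0.05q = 37.1 + 0.02q → q_m = 1020.
Price p_m = 108.5 − 0.025·1020 = 83; MC(q_m) = 37.1 + 0.02·1020 = 57.5.
Competitive q* = 1586.6667, so Δq = 566.6667; wedge = 83 − 57.5 = 25.5.
Deadweight loss = ½ × 566.6667 × 25.5 = $7225 thousand.

$7225 thousand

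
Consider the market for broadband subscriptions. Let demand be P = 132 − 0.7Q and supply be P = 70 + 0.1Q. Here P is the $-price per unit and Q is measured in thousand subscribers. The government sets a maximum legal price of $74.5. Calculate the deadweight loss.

$422.50 thousand

Competitive equilibrium: 132 − 0.7Q = 70 + 0.1Q → Q* = 77.5, P* = 77.75.
At the ceiling P = 74.5, quantity supplied = (74.5 − 70)/0.1 = 45.
Willingness to pay at Q' = 45: 132 − 0.7·45 = 100.5.
ΔQ = 77.5 − 45 = 32.5; wedge = 100.5 − 74.5 = 26.
The triangle = ½ × 32.5 × 26 = $422.50 thousand.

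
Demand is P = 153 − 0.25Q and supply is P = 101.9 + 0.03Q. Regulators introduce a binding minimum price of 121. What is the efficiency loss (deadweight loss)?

Competitive equilibrium: 153 − 0.25Q = 101.9 + 0.03Q → Q* = 182.5, P* = 107.375.
At the floor P = 121, quantity demanded = (153 − 121)/0.25 = 128.
Sellers' marginal cost at Q' = 128: 101.9 + 0.03·128 = 105.74.
ΔQ = 182.5 − 128 = 54.5; wedge = 121 − 105.74 = 15.26.
Welfare loss = ½ × 54.5 × 15.26 = 415.835.

415.835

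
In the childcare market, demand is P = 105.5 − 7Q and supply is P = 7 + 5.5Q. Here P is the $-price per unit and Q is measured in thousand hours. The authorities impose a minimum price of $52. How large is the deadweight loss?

Competitive equilibrium: 105.5 − 7Q = 7 + 5.5Q → Q* = 7.88, P* = 50.34.
At the floor P = 52, quantity demanded = (105.5 − 52)/7 = 7.6429.
Sellers' marginal cost at Q' = 7.6429: 7 + 5.5·7.6429 = 49.036.
ΔQ = 7.88 − 7.6429 = 0.2371; wedge = 52 − 49.036 = 2.964.
Welfare loss = ½ × 0.2371 × 2.964 = $0.35 thousand.

$0.35 thousand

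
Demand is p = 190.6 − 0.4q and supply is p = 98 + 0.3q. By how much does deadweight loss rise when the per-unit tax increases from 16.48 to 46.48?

1349.14

Competitive equilibrium: 190.6 − 0.4q = 98 + 0.3q → q* = 132.2857, p* = 137.6857.
For a per-unit tax t: Δq = t/0.7, so DWL = ½·t·(t/0.7) = t²/1.4.
At t = 16.48: DWL = 193.993. At t = 46.48: DWL = 1543.136.
Increase = 1543.136 − 193.993 = 1349.14.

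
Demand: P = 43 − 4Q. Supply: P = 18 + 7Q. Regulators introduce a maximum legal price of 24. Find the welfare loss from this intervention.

11.02

Competitive equilibrium: 43 − 4Q = 18 + 7Q → Q* = 2.2727, P* = 33.9091.
At the ceiling P = 24, quantity supplied = (24 − 18)/7 = 0.8571.
Willingness to pay at Q' = 0.8571: 43 − 4·0.8571 = 39.5716.
ΔQ = 2.2727 − 0.8571 = 1.4156; wedge = 39.5716 − 24 = 15.5716.
DWL = ½ × 1.4156 × 15.5716 = 11.02.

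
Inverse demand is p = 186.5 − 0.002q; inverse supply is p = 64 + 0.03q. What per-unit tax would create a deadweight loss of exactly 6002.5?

Competitive equilibrium: 186.5 − 0.002q = 64 + 0.03q → q* = 3828.125, p* = 178.8438.
A tax t gives Δq = t/0.032 and wedge t, so DWL = t²/0.064.
t²/0.064 = 6002.5 → t² = 384.16 → t = 19.6.

19.6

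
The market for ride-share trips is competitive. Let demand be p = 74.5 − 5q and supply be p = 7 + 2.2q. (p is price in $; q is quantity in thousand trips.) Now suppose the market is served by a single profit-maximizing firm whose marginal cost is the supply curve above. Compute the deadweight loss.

Competitive equilibrium: 74.5 − 5q = 7 + 2.2q → q* = 9.375, p* = 27.625.
Marginal revenue: MR = 74.5 − 10q. Set MR = MC: 74.5 − 10q = 7 + 2.2q → q_m = 5.53279.
Price p_m = 74.5 − 5·5.53279 = 46.83605; MC(q_m) = 7 + 2.2·5.53279 = 19.17214.
Competitive q* = 9.375, so Δq = 3.84221; wedge = 46.83605 − 19.17214 = 27.66391.
The triangle = ½ × 3.84221 × 27.66391 = $53.15 thousand.

$53.15 thousand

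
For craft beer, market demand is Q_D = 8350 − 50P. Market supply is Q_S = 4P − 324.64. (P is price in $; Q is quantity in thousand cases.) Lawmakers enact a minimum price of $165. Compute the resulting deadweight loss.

In inverse form: demand P = 167 − 0.02Q, supply P = 81.16 + 0.25Q.
Competitive equilibrium: 167 − 0.02Q = 81.16 + 0.25Q → Q* = 317.9259, P* = 160.6415.
At the floor P = 165, quantity demanded = (167 − 165)/0.02 = 100.
Sellers' marginal cost at Q' = 100: 81.16 + 0.25·100 = 106.16.
ΔQ = 317.9259 − 100 = 217.9259; wedge = 165 − 106.16 = 58.84.
Welfare loss = ½ × 217.9259 × 58.84 = $6411.38 thousand.

$6411.38 thousand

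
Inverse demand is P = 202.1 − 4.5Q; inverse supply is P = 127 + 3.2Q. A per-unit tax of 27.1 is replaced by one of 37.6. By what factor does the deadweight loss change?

Competitive equilibrium: 202.1 − 4.5Q = 127 + 3.2Q → Q* = 9.7532, P* = 158.2104.
For a per-unit tax t: ΔQ = t/7.7, so DWL = ½·t·(t/7.7) = t²/15.4.
At t = 27.1: DWL = 47.689. At t = 37.6: DWL = 91.803.
Ratio = (37.6/27.1)² = 1.925.

1.925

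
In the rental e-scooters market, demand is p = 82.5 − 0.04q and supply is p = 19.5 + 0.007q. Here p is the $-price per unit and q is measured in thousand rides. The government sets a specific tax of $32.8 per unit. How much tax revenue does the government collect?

Competitive equilibrium: 82.5 − 0.04q = 19.5 + 0.007q → q* = 1340.4255, p* = 28.883.
With the tax, the buyer price exceeds the seller price by 32.8: (82.5 − 0.04q) − (19.5 + 0.007q) = 32.8 → q' = 642.5532.
Tax revenue = 32.8 × 642.5532 = $21075.74 thousand.

$21075.74 thousand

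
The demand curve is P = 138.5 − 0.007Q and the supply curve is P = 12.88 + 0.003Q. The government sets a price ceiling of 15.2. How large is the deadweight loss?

Competitive equilibrium: 138.5 − 0.007Q = 12.88 + 0.003Q → Q* = 12562, P* = 50.566.
At the ceiling P = 15.2, quantity supplied = (15.2 − 12.88)/0.003 = 773.333333.
Willingness to pay at Q' = 773.333333: 138.5 − 0.007·773.333333 = 133.086667.
ΔQ = 12562 − 773.333333 = 11788.666667; wedge = 133.086667 − 15.2 = 117.886667.
The triangle = ½ × 11788.666667 × 117.886667 = 694863.31.

694863.31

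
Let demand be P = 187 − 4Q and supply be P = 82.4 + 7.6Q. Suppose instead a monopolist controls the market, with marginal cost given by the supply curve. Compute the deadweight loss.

31.01

Competitive equilibrium: 187 − 4Q = 82.4 + 7.6Q → Q* = 9.0172, P* = 150.931.
Marginal revenue: MR = 187 − 8Q. Set MR = MC: 187 − 8Q = 82.4 + 7.6Q → Q_m = 6.7051.
Price P_m = 187 − 4·6.7051 = 160.1796; MC(Q_m) = 82.4 + 7.6·6.7051 = 133.3588.
Competitive Q* = 9.0172, so ΔQ = 2.3121; wedge = 160.1796 − 133.3588 = 26.8208.
The triangle = ½ × 2.3121 × 26.8208 = 31.01.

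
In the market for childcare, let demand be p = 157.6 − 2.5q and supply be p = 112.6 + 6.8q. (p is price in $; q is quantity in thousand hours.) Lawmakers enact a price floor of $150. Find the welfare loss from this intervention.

Competitive equilibrium: 157.6 − 2.5q = 112.6 + 6.8q → q* = 4.8387, p* = 145.5032.
At the floor p = 150, quantity demanded = (157.6 − 150)/2.5 = 3.04.
Sellers' marginal cost at q' = 3.04: 112.6 + 6.8·3.04 = 133.272.
Δq = 4.8387 − 3.04 = 1.7987; wedge = 150 − 133.272 = 16.728.
Welfare loss = ½ × 1.7987 × 16.728 = $15.04 thousand.

$15.04 thousand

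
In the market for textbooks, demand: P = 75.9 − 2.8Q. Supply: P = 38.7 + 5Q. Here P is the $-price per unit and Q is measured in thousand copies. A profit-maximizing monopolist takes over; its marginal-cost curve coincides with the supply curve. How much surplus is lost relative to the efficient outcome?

$6.19 thousand

Competitive equilibrium: 75.9 − 2.8Q = 38.7 + 5Q → Q* = 4.7692, P* = 62.5462.
Marginal revenue: MR = 75.9 − 5.6Q. Set MR = MC: 75.9 − 5.6Q = 38.7 + 5Q → Q_m = 3.5094.
Price P_m = 75.9 − 2.8·3.5094 = 66.0737; MC(Q_m) = 38.7 + 5·3.5094 = 56.247.
Competitive Q* = 4.7692, so ΔQ = 1.2598; wedge = 66.0737 − 56.247 = 9.8267.
Deadweight loss = ½ × 1.2598 × 9.8267 = $6.19 thousand.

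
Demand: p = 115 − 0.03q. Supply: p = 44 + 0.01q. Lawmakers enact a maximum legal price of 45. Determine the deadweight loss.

Competitive equilibrium: 115 − 0.03q = 44 + 0.01q → q* = 1775, p* = 61.75.
At the ceiling p = 45, quantity supplied = (45 − 44)/0.01 = 100.
Willingness to pay at q' = 100: 115 − 0.03·100 = 112.
Δq = 1775 − 100 = 1675; wedge = 112 − 45 = 67.
Deadweight loss = ½ × 1675 × 67 = 56112.50.

56112.50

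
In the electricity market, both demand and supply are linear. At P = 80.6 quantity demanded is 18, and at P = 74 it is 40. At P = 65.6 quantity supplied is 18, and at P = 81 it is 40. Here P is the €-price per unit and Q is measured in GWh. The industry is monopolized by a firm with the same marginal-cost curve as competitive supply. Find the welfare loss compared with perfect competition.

Demand slope = (74 − 80.6)/(40 − 18) = −0.3, so P = 86 − 0.3Q.
Supply slope = (81 − 65.6)/(40 − 18) = 0.7, so P = 53 + 0.7Q.
Competitive equilibrium: 86 − 0.3Q = 53 + 0.7Q → Q* = 33, P* = 76.1.
Marginal revenue: MR = 86 − 0.6Q. Set MR = MC: 86 − 0.6Q = 53 + 0.7Q → Q_m = 25.3846.
Price P_m = 86 − 0.3·25.3846 = 78.3846; MC(Q_m) = 53 + 0.7·25.3846 = 70.7692.
Competitive Q* = 33, so ΔQ = 7.6154; wedge = 78.3846 − 70.7692 = 7.6154.
Deadweight loss = ½ × 7.6154 × 7.6154 = €29.

€29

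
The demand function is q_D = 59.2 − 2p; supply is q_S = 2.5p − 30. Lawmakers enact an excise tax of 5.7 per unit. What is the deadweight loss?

In inverse form: demand p = 29.6 − 0.5q, supply p = 12 + 0.4q.
Competitive equilibrium: 29.6 − 0.5q = 12 + 0.4q → q* = 19.5556, p* = 19.8222.
With the tax, the buyer price exceeds the seller price by 5.7: (29.6 − 0.5q) − (12 + 0.4q) = 5.7 → q' = 13.2222.
Δq = 19.5556 − 13.2222 = 6.3334; the wedge equals the tax, 5.7.
DWL = ½ × 6.3334 × 5.7 = 18.05.

18.05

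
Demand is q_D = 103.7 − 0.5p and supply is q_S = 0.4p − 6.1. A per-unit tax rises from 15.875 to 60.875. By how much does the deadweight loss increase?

In inverse form: demand p = 207.4 − 2q, supply p = 15.25 + 2.5q.
Competitive equilibrium: 207.4 − 2q = 15.25 + 2.5q → q* = 42.7, p* = 122.
For a per-unit tax t: Δq = t/4.5, so DWL = ½·t·(t/4.5) = t²/9.
At t = 15.875: DWL = 28.002. At t = 60.875: DWL = 411.752.
Increase = 411.752 − 28.002 = 383.75.

383.75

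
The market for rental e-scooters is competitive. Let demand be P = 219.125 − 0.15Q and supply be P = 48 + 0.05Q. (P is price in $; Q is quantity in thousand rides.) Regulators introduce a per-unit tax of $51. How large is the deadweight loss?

$6502.50 thousand

Competitive equilibrium: 219.125 − 0.15Q = 48 + 0.05Q → Q* = 855.625, P* = 90.7813.
With the tax, the buyer price exceeds the seller price by 51: (219.125 − 0.15Q) − (48 + 0.05Q) = 51 → Q' = 600.625.
ΔQ = 855.625 − 600.625 = 255; the wedge equals the tax, 51.
Welfare loss = ½ × 255 × 51 = $6502.50 thousand.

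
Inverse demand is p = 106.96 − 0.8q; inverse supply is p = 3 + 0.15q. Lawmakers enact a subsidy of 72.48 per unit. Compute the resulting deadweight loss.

Competitive equilibrium: 106.96 − 0.8q = 3 + 0.15q → q* = 109.4316, p* = 19.4147.
The subsidy lowers effective supply by 72.48: p = 0.15q − 69.48.
New quantity: 106.96 − 0.8q = 0.15q − 69.48 → q' = 185.7263.
Overproduction Δq = 185.7263 − 109.4316 = 76.2947; wedge = subsidy = 72.48.
DWL = ½ × 76.2947 × 72.48 = 2764.92.

2764.92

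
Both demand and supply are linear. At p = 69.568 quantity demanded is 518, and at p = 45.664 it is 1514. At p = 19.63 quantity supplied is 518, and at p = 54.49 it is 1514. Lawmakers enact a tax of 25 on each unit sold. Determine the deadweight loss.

Demand slope = (45.664 − 69.568)/(1514 − 518) = −0.024, so p = 82 − 0.024q.
Supply slope = (54.49 − 19.63)/(1514 − 518) = 0.035, so p = 1.5 + 0.035q.
Competitive equilibrium: 82 − 0.024q = 1.5 + 0.035q → q* = 1364.4068, p* = 49.2542.
With the tax, the buyer price exceeds the seller price by 25: (82 − 0.024q) − (1.5 + 0.035q) = 25 → q' = 940.678.
Δq = 1364.4068 − 940.678 = 423.7288; the wedge equals the tax, 25.
The triangle = ½ × 423.7288 × 25 = 5296.61.

5296.61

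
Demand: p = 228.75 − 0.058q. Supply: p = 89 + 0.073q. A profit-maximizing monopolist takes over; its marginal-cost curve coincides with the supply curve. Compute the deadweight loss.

Competitive equilibrium: 228.75 − 0.058q = 89 + 0.073q → q* = 1066.79389, p* = 166.87595.
Marginal revenue: MR = 228.75 − 0.116q. Set MR = MC: 228.75 − 0.116q = 89 + 0.073q → q_m = 739.41799.
Price p_m = 228.75 − 0.058·739.41799 = 185.86376; MC(q_m) = 89 + 0.073·739.41799 = 142.97751.
Competitive q* = 1066.79389, so Δq = 327.3759; wedge = 185.86376 − 142.97751 = 42.88625.
DWL = ½ × 327.3759 × 42.88625 = 7019.96.

7019.96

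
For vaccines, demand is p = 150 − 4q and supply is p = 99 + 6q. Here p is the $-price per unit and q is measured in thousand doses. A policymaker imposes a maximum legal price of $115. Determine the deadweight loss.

$29.61 thousand

Competitive equilibrium: 150 − 4q = 99 + 6q → q* = 5.1, p* = 129.6.
At the ceiling p = 115, quantity supplied = (115 − 99)/6 = 2.66667.
Willingness to pay at q' = 2.66667: 150 − 4·2.66667 = 139.33332.
Δq = 5.1 − 2.66667 = 2.43333; wedge = 139.33332 − 115 = 24.33332.
The triangle = ½ × 2.43333 × 24.33332 = $29.61 thousand.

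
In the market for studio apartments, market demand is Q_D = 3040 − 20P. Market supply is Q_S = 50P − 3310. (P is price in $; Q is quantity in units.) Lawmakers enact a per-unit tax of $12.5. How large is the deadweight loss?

$1116.07

In inverse form: demand P = 152 − 0.05Q, supply P = 66.2 + 0.02Q.
Competitive equilibrium: 152 − 0.05Q = 66.2 + 0.02Q → Q* = 1225.7143, P* = 90.7143.
With the tax, the buyer price exceeds the seller price by 12.5: (152 − 0.05Q) − (66.2 + 0.02Q) = 12.5 → Q' = 1047.1429.
ΔQ = 1225.7143 − 1047.1429 = 178.5714; the wedge equals the tax, 12.5.
The triangle = ½ × 178.5714 × 12.5 = $1116.07.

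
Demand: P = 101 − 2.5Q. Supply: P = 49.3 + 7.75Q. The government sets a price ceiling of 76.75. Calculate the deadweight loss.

Competitive equilibrium: 101 − 2.5Q = 49.3 + 7.75Q → Q* = 5.0439, P* = 88.3902.
At the ceiling P = 76.75, quantity supplied = (76.75 − 49.3)/7.75 = 3.5419.
Willingness to pay at Q' = 3.5419: 101 − 2.5·3.5419 = 92.1453.
ΔQ = 5.0439 − 3.5419 = 1.502; wedge = 92.1453 − 76.75 = 15.3953.
Welfare loss = ½ × 1.502 × 15.3953 = 11.56.

11.56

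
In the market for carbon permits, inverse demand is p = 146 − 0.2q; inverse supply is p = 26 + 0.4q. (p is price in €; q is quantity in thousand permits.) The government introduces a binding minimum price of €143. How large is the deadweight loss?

Competitive equilibrium: 146 − 0.2q = 26 + 0.4q → q* = 200, p* = 106.
At the floor p = 143, quantity demanded = (146 − 143)/0.2 = 15.
Sellers' marginal cost at q' = 15: 26 + 0.4·15 = 32.
Δq = 200 − 15 = 185; wedge = 143 − 32 = 111.
Welfare loss = ½ × 185 × 111 = €10267.50 thousand.

€10267.50 thousand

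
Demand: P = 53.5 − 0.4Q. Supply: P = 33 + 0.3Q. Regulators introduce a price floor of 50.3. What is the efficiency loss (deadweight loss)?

158.58

Competitive equilibrium: 53.5 − 0.4Q = 33 + 0.3Q → Q* = 29.2857, P* = 41.7857.
At the floor P = 50.3, quantity demanded = (53.5 − 50.3)/0.4 = 8.
Sellers' marginal cost at Q' = 8: 33 + 0.3·8 = 35.4.
ΔQ = 29.2857 − 8 = 21.2857; wedge = 50.3 − 35.4 = 14.9.
The triangle = ½ × 21.2857 × 14.9 = 158.58.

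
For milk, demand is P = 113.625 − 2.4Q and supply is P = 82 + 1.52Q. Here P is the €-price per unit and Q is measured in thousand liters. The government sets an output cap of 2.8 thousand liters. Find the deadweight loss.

€54.39 thousand

Competitive equilibrium: 113.625 − 2.4Q = 82 + 1.52Q → Q* = 8.0676, P* = 94.2628.
At Q = 2.8: demand price = 113.625 − 2.4·2.8 = 106.905; supply price = 82 + 1.52·2.8 = 86.256.
ΔQ = 8.0676 − 2.8 = 5.2676; wedge = 106.905 − 86.256 = 20.649.
Deadweight loss = ½ × 5.2676 × 20.649 = €54.39 thousand.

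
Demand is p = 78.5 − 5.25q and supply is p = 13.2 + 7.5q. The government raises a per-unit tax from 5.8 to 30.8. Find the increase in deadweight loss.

35.88

Competitive equilibrium: 78.5 − 5.25q = 13.2 + 7.5q → q* = 5.1216, p* = 51.6118.
For a per-unit tax t: Δq = t/12.75, so DWL = ½·t·(t/12.75) = t²/25.5.
At t = 5.8: DWL = 1.319. At t = 30.8: DWL = 37.202.
Increase = 37.202 − 1.319 = 35.88.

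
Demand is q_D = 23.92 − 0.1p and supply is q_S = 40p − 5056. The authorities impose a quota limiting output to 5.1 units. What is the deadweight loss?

In inverse form: demand p = 239.2 − 10q, supply p = 126.4 + 0.025q.
Competitive equilibrium: 239.2 − 10q = 126.4 + 0.025q → q* = 11.2519, p* = 126.6813.
At q = 5.1: demand price = 239.2 − 10·5.1 = 188.2; supply price = 126.4 + 0.025·5.1 = 126.5275.
Δq = 11.2519 − 5.1 = 6.1519; wedge = 188.2 − 126.5275 = 61.6725.
The triangle = ½ × 6.1519 × 61.6725 = 189.70.

189.70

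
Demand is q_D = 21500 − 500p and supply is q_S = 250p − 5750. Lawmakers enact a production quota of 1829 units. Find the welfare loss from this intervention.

In inverse form: demand p = 43 − 0.002q, supply p = 23 + 0.004q.
Competitive equilibrium: 43 − 0.002q = 23 + 0.004q → q* = 3333.3333, p* = 36.3333.
At q = 1829: demand price = 43 − 0.002·1829 = 39.342; supply price = 23 + 0.004·1829 = 30.316.
Δq = 3333.3333 − 1829 = 1504.3333; wedge = 39.342 − 30.316 = 9.026.
DWL = ½ × 1504.3333 × 9.026 = 6789.06.

6789.06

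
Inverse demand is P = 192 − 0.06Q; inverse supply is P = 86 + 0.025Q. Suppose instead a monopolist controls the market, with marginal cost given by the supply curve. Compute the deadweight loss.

Competitive equilibrium: 192 − 0.06Q = 86 + 0.025Q → Q* = 1247.05882, P* = 117.17647.
Marginal revenue: MR = 192 − 0.12Q. Set MR = MC: 192 − 0.12Q = 86 + 0.025Q → Q_m = 731.03448.
Price P_m = 192 − 0.06·731.03448 = 148.13793; MC(Q_m) = 86 + 0.025·731.03448 = 104.27586.
Competitive Q* = 1247.05882, so ΔQ = 516.02434; wedge = 148.13793 − 104.27586 = 43.86207.
Deadweight loss = ½ × 516.02434 × 43.86207 = 11316.95.

11316.95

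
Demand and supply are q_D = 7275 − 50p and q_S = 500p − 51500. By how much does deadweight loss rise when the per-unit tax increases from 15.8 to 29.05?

In inverse form: demand p = 145.5 − 0.02q, supply p = 103 + 0.002q.
Competitive equilibrium: 145.5 − 0.02q = 103 + 0.002q → q* = 1931.8182, p* = 106.8636.
For a per-unit tax t: Δq = t/0.022, so DWL = ½·t·(t/0.022) = t²/0.044.
At t = 15.8: DWL = 5673.636. At t = 29.05: DWL = 19179.602.
Increase = 19179.602 − 5673.636 = 13505.97.

13505.97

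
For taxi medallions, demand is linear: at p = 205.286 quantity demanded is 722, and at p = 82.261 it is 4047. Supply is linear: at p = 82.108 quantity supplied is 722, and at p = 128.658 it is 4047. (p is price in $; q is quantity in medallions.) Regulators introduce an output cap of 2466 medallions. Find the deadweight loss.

$11489.87

Demand slope = (82.261 − 205.286)/(4047 − 722) = −0.037, so p = 232 − 0.037q.
Supply slope = (128.658 − 82.108)/(4047 − 722) = 0.014, so p = 72 + 0.014q.
Competitive equilibrium: 232 − 0.037q = 72 + 0.014q → q* = 3137.2549, p* = 115.9216.
At q = 2466: demand price = 232 − 0.037·2466 = 140.758; supply price = 72 + 0.014·2466 = 106.524.
Δq = 3137.2549 − 2466 = 671.2549; wedge = 140.758 − 106.524 = 34.234.
The triangle = ½ × 671.2549 × 34.234 = $11489.87.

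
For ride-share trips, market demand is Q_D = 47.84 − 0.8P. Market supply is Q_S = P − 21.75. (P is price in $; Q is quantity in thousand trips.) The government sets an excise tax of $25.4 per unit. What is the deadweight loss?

In inverse form: demand P = 59.8 − 1.25Q, supply P = 21.75 + Q.
Competitive equilibrium: 59.8 − 1.25Q = 21.75 + Q → Q* = 16.9111, P* = 38.6611.
With the tax, the buyer price exceeds the seller price by 25.4: (59.8 − 1.25Q) − (21.75 + Q) = 25.4 → Q' = 5.6222.
ΔQ = 16.9111 − 5.6222 = 11.2889; the wedge equals the tax, 25.4.
Welfare loss = ½ × 11.2889 × 25.4 = $143.37 thousand.

$143.37 thousand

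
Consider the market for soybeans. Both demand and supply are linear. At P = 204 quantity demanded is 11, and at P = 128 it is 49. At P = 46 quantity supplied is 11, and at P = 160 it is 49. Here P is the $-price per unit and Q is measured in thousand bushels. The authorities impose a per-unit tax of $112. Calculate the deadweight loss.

Demand slope = (128 − 204)/(49 − 11) = −2, so P = 226 − 2Q.
Supply slope = (160 − 46)/(49 − 11) = 3, so P = 13 + 3Q.
Competitive equilibrium: 226 − 2Q = 13 + 3Q → Q* = 42.6, P* = 140.8.
With the tax, the buyer price exceeds the seller price by 112: (226 − 2Q) − (13 + 3Q) = 112 → Q' = 20.2.
ΔQ = 42.6 − 20.2 = 22.4; the wedge equals the tax, 112.
Deadweight loss = ½ × 22.4 × 112 = $1254.40 thousand.

$1254.40 thousand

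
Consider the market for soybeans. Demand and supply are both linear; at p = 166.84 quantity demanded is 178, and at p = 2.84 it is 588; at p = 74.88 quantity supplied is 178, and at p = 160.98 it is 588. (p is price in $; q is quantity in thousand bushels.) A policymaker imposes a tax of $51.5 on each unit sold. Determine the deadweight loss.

Demand slope = (2.84 − 166.84)/(588 − 178) = −0.4, so p = 238.04 − 0.4q.
Supply slope = (160.98 − 74.88)/(588 − 178) = 0.21, so p = 37.5 + 0.21q.
Competitive equilibrium: 238.04 − 0.4q = 37.5 + 0.21q → q* = 328.7541, p* = 106.53836.
With the tax, the buyer price exceeds the seller price by 51.5: (238.04 − 0.4q) − (37.5 + 0.21q) = 51.5 → q' = 244.32787.
Δq = 328.7541 − 244.32787 = 84.42623; the wedge equals the tax, 51.5.
DWL = ½ × 84.42623 × 51.5 = $2173.98 thousand.

$2173.98 thousand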